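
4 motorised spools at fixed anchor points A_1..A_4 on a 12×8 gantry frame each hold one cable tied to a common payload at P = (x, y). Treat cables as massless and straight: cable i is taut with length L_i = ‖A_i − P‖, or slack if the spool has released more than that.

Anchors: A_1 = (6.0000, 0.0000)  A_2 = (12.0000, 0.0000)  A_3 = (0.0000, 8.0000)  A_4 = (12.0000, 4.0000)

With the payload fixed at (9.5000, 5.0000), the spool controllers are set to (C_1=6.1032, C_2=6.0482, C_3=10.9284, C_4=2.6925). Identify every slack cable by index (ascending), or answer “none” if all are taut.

2, 3

i=1: geometric 6.1033 vs commanded 6.1032 ⇒ taut
i=2: geometric 5.5902 vs commanded 6.0482 ⇒ slack
i=3: geometric 9.9624 vs commanded 10.9284 ⇒ slack
i=4: geometric 2.6926 vs commanded 2.6925 ⇒ taut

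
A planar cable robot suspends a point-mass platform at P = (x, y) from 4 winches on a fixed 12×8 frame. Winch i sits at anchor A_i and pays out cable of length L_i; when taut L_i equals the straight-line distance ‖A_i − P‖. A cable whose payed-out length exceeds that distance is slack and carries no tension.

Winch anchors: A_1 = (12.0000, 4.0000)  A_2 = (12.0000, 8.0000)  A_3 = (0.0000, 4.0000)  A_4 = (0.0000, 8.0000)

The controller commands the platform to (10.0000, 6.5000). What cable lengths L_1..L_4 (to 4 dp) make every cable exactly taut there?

L_1 = √((12.0000−10.0000)² + (4.0000−6.5000)²) = 3.2016
L_2 = √((12.0000−10.0000)² + (8.0000−6.5000)²) = 2.5000
L_3 = √((0.0000−10.0000)² + (4.0000−6.5000)²) = 10.3078
L_4 = √((0.0000−10.0000)² + (8.0000−6.5000)²) = 10.1119

(3.2016, 2.5000, 10.3078, 10.1119)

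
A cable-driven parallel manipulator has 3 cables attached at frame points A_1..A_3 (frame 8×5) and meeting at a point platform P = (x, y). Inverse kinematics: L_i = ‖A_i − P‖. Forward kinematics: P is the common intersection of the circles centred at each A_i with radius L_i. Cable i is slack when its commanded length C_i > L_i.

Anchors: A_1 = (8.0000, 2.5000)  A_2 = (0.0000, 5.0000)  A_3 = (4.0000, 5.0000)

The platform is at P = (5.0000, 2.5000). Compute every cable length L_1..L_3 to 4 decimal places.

L_1: Δ = A_1−P = (3.0000, 0.0000) → ‖Δ‖ = √9.0000 = 3.0000
L_2: Δ = A_2−P = (-5.0000, 2.5000) → ‖Δ‖ = √31.2500 = 5.5902
L_3: Δ = A_3−P = (-1.0000, 2.5000) → ‖Δ‖ = √7.2500 = 2.6926

(3.0000, 5.5902, 2.6926)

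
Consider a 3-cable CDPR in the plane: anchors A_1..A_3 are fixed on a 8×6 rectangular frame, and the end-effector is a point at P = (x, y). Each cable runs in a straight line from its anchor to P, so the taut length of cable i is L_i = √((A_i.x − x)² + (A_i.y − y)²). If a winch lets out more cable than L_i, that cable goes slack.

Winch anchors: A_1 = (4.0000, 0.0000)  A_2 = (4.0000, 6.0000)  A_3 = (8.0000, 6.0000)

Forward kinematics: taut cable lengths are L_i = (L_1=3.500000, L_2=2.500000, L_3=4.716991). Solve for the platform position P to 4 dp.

each cable: (A_i−P)·(A_i−P) = L_i²; let c_i = ‖A_i‖²−L_i²
c_1 = 16.0000+0.0000−12.2500 = 3.7500
row 1: 0.0000x − 12.0000y = -42.0000  (c_2=45.7500)
row 2: -8.0000x − 12.0000y = -74.0000  (c_3=77.7500)
Cramer on rows 1–2 → x = 4.0000, y = 3.5000

(4.0000, 3.5000)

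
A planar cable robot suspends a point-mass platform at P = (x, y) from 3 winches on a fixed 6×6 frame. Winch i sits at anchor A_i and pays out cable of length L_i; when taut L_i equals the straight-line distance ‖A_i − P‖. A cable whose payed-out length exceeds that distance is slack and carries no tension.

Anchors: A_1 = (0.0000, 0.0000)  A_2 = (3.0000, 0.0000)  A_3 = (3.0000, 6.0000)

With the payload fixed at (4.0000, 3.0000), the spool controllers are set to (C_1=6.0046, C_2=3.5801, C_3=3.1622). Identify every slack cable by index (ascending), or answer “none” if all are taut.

i=1: geometric 5.0000 vs commanded 6.0046 ⇒ slack
i=2: geometric 3.1623 vs commanded 3.5801 ⇒ slack
i=3: geometric 3.1623 vs commanded 3.1622 ⇒ taut

1, 2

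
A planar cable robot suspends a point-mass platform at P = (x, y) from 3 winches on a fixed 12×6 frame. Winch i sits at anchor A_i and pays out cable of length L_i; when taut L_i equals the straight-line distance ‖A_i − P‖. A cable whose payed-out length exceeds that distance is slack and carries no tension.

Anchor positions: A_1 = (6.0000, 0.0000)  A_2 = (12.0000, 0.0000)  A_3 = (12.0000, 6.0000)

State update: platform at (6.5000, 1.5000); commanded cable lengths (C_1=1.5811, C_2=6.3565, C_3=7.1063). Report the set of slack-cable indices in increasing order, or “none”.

i=1: geometric 1.5811 vs commanded 1.5811 ⇒ taut
i=2: geometric 5.7009 vs commanded 6.3565 ⇒ slack
i=3: geometric 7.1063 vs commanded 7.1063 ⇒ taut

2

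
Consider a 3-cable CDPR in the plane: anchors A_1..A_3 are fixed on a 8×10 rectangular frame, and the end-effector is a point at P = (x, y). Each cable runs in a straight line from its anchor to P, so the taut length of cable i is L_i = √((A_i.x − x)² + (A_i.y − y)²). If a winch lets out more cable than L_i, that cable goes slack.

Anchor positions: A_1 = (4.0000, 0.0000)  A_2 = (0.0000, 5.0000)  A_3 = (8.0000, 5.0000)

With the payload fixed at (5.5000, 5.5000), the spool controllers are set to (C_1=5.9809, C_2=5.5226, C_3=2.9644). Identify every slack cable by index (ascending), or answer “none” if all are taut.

1, 3

cable 1: L_1 = ‖A_1−P‖ = 5.7009;  C_1 = 5.9809 → slack
cable 2: L_2 = ‖A_2−P‖ = 5.5227;  C_2 = 5.5226 → taut
cable 3: L_3 = ‖A_3−P‖ = 2.5495;  C_3 = 2.9644 → slack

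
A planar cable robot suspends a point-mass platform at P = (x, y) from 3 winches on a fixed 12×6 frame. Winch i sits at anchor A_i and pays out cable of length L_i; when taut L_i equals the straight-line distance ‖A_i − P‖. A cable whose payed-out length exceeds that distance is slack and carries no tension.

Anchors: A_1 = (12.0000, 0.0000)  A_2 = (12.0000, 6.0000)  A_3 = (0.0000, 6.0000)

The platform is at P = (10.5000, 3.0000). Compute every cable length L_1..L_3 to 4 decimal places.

(3.3541, 3.3541, 10.9202)

L_1: Δ = A_1−P = (1.5000, -3.0000) → ‖Δ‖ = √11.2500 = 3.3541
L_2: Δ = A_2−P = (1.5000, 3.0000) → ‖Δ‖ = √11.2500 = 3.3541
L_3: Δ = A_3−P = (-10.5000, 3.0000) → ‖Δ‖ = √119.2500 = 10.9202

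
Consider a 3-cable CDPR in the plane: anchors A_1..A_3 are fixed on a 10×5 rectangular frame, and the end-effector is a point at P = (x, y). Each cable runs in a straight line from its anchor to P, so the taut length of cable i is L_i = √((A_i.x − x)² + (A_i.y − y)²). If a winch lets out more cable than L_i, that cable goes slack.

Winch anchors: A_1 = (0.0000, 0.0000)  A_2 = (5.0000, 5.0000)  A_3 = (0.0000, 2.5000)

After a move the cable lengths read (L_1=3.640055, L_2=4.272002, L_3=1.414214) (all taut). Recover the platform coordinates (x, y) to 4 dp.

(1.0000, 3.5000)

each cable: (A_i−P)·(A_i−P) = L_i²; let c_i = ‖A_i‖²−L_i²
c_1 = 0.0000+0.0000−13.2500 = -13.2500
row 1: -10.0000x − 10.0000y = -45.0000  (c_2=31.7500)
row 2: 0.0000x − 5.0000y = -17.5000  (c_3=4.2500)
Cramer on rows 1–2 → x = 1.0000, y = 3.5000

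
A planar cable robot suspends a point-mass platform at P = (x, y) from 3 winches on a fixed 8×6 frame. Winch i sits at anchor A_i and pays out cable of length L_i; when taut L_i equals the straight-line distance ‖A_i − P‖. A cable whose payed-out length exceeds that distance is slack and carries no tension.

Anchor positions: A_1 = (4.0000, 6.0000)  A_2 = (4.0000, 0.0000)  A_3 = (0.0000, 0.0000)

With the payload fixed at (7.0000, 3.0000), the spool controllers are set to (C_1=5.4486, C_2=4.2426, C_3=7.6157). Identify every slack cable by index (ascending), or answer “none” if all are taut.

1

cable 1: √((-3.0000)²+(3.0000)²)=4.2426, C_1=5.4486: slack
cable 2: √((-3.0000)²+(-3.0000)²)=4.2426, C_2=4.2426: taut
cable 3: √((-7.0000)²+(-3.0000)²)=7.6158, C_3=7.6157: taut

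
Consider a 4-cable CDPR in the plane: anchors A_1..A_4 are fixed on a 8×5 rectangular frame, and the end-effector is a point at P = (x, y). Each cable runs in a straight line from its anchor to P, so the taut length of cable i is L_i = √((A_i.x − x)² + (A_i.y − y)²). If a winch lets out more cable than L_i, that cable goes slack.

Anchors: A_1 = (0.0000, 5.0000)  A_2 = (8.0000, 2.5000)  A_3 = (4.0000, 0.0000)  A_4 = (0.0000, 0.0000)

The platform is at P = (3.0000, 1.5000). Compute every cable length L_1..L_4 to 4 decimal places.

cable 1: Δx=-3.0000, Δy=3.5000; L_1 = √(Δx²+Δy²) = 4.6098
cable 2: Δx=5.0000, Δy=1.0000; L_2 = √(Δx²+Δy²) = 5.0990
cable 3: Δx=1.0000, Δy=-1.5000; L_3 = √(Δx²+Δy²) = 1.8028
cable 4: Δx=-3.0000, Δy=-1.5000; L_4 = √(Δx²+Δy²) = 3.3541

(4.6098, 5.0990, 1.8028, 3.3541)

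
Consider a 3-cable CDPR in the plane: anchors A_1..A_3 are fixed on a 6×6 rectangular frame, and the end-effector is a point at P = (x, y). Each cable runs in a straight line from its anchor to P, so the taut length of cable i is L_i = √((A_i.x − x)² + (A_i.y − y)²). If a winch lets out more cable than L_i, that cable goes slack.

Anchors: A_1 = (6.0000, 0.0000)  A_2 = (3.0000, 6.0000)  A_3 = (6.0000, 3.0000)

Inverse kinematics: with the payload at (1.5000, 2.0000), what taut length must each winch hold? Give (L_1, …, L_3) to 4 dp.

L_1: Δ = A_1−P = (4.5000, -2.0000) → ‖Δ‖ = √24.2500 = 4.9244
L_2: Δ = A_2−P = (1.5000, 4.0000) → ‖Δ‖ = √18.2500 = 4.2720
L_3: Δ = A_3−P = (4.5000, 1.0000) → ‖Δ‖ = √21.2500 = 4.6098

(4.9244, 4.2720, 4.6098)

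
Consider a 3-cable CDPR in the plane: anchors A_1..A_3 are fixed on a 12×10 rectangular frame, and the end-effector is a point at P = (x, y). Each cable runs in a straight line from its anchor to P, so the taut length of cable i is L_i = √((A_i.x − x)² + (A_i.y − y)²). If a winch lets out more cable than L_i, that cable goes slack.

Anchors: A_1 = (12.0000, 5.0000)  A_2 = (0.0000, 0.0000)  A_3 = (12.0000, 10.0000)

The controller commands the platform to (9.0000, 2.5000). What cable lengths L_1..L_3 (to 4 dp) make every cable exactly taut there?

L_1: Δ = A_1−P = (3.0000, 2.5000) → ‖Δ‖ = √15.2500 = 3.9051
L_2: Δ = A_2−P = (-9.0000, -2.5000) → ‖Δ‖ = √87.2500 = 9.3408
L_3: Δ = A_3−P = (3.0000, 7.5000) → ‖Δ‖ = √65.2500 = 8.0777

(3.9051, 9.3408, 8.0777)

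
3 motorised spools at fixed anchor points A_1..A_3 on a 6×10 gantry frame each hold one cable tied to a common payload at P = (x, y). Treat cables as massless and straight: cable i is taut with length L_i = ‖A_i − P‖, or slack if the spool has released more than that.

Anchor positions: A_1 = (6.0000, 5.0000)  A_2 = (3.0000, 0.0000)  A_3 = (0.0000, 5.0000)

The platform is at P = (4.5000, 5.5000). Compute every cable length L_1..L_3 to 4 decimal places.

L_1: Δ = A_1−P = (1.5000, -0.5000) → ‖Δ‖ = √2.5000 = 1.5811
L_2: Δ = A_2−P = (-1.5000, -5.5000) → ‖Δ‖ = √32.5000 = 5.7009
L_3: Δ = A_3−P = (-4.5000, -0.5000) → ‖Δ‖ = √20.5000 = 4.5277

(1.5811, 5.7009, 4.5277)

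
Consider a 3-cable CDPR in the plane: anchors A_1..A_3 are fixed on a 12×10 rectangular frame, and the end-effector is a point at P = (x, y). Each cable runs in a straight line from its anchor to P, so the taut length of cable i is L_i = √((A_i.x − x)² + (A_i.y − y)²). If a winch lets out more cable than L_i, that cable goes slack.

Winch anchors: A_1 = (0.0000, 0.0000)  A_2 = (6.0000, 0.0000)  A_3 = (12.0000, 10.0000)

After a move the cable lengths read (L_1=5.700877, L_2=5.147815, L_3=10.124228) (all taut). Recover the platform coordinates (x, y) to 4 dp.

(3.5000, 4.5000)

circle eqns → linear via eq_j − eq_1; set k_j = A_j·A_j − L_j²
k_1 = 0.0000+0.0000−32.5000 = -32.5000
-12.0000·x + 0.0000·y = k_1−k_2 = -42.0000
-24.0000·x − 20.0000·y = k_1−k_3 = -174.0000
solve first two rows → x=3.5000, y=4.5000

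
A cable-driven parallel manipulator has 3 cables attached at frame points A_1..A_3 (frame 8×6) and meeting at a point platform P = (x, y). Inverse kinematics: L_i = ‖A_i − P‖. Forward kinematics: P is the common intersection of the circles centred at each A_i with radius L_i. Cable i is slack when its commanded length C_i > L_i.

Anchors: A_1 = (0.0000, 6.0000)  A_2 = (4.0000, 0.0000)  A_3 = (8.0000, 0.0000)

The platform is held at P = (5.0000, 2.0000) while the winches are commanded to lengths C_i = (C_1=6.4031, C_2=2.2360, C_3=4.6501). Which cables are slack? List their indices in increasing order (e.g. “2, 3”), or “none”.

cable 1: √((-5.0000)²+(4.0000)²)=6.4031, C_1=6.4031: taut
cable 2: √((-1.0000)²+(-2.0000)²)=2.2361, C_2=2.2360: taut
cable 3: √((3.0000)²+(-2.0000)²)=3.6056, C_3=4.6501: slack

3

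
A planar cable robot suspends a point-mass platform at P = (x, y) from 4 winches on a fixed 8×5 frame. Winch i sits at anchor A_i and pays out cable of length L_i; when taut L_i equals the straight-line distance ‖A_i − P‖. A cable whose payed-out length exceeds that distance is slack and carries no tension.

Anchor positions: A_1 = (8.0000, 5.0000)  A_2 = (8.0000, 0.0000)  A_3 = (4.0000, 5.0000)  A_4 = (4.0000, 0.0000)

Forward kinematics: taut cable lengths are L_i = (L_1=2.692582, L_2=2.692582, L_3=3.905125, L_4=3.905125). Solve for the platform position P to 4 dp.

each cable: (A_i−P)·(A_i−P) = L_i²; let c_i = ‖A_i‖²−L_i²
c_1 = 64.0000+25.0000−7.2500 = 81.7500
row 1: 0.0000x + 10.0000y = 25.0000  (c_2=56.7500)
row 2: 8.0000x + 0.0000y = 56.0000  (c_3=25.7500)
row 3: 8.0000x + 10.0000y = 81.0000  (c_4=0.7500)
Cramer on rows 1–2 → x = 7.0000, y = 2.5000
check cable 4: ‖A_4−P‖² = 15.2500 ≈ L_4² = 15.2500 ✓

(7.0000, 2.5000)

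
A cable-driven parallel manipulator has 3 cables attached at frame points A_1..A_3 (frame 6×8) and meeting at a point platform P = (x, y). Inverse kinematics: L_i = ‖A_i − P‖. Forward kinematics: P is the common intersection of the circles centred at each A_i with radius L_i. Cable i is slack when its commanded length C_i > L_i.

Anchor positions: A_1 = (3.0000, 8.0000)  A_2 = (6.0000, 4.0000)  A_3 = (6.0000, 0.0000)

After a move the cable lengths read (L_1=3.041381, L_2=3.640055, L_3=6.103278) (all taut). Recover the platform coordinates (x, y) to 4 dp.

expand ‖A_i−P‖²=L_i² and subtract eq 1 (c_i ≔ ‖A_i‖²−L_i²)
c_1 = 9.0000+64.0000−9.2500 = 63.7500
eq1−eq2 → [-6.0000  8.0000]·P = 25.0000
eq1−eq3 → [-6.0000  16.0000]·P = 65.0000
2×2 solve → P = (2.5000, 5.0000)

(2.5000, 5.0000)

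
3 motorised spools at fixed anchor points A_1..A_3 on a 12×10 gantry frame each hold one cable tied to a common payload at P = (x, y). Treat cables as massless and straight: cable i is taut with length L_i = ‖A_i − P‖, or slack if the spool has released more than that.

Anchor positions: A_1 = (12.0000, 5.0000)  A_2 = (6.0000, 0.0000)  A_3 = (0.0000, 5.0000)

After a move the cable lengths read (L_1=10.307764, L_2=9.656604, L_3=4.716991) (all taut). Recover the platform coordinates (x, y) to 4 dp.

expand ‖A_i−P‖²=L_i² and subtract eq 1 (q_i ≔ ‖A_i‖²−L_i²)
q_1 = 144.0000+25.0000−106.2500 = 62.7500
eq1−eq2 → [12.0000  10.0000]·P = 120.0000
eq1−eq3 → [24.0000  0.0000]·P = 60.0000
2×2 solve → P = (2.5000, 9.0000)

(2.5000, 9.0000)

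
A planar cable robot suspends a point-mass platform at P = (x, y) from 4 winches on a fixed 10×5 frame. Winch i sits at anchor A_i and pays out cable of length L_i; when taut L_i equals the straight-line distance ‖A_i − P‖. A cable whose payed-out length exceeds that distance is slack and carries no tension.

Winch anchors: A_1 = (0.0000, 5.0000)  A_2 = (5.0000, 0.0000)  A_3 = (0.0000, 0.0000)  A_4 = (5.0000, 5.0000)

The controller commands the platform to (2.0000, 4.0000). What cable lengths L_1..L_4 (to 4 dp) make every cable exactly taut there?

(2.2361, 5.0000, 4.4721, 3.1623)

L_1 = √((0.0000−2.0000)² + (5.0000−4.0000)²) = 2.2361
L_2 = √((5.0000−2.0000)² + (0.0000−4.0000)²) = 5.0000
L_3 = √((0.0000−2.0000)² + (0.0000−4.0000)²) = 4.4721
L_4 = √((5.0000−2.0000)² + (5.0000−4.0000)²) = 3.1623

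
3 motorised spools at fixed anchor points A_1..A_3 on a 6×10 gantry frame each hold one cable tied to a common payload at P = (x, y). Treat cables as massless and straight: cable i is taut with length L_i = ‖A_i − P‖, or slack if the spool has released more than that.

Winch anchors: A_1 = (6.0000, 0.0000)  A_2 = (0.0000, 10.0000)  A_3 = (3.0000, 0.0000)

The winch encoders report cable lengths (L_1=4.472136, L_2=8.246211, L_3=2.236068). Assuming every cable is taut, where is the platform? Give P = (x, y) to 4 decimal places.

expand ‖A_i−P‖²=L_i² and subtract eq 1 (k_i ≔ ‖A_i‖²−L_i²)
k_1 = 36.0000+0.0000−20.0000 = 16.0000
eq1−eq2 → [12.0000  -20.0000]·P = -16.0000
eq1−eq3 → [6.0000  0.0000]·P = 12.0000
2×2 solve → P = (2.0000, 2.0000)

(2.0000, 2.0000)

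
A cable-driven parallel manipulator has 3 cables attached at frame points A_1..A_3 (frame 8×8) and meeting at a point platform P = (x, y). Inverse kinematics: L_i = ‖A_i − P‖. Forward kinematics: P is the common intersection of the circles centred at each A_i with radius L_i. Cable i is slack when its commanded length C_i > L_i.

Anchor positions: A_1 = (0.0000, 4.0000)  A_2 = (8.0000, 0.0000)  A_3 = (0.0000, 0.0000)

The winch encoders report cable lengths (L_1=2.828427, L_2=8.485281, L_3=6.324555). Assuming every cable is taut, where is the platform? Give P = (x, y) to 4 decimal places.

each cable: (A_i−P)·(A_i−P) = L_i²; let k_i = ‖A_i‖²−L_i²
k_1 = 0.0000+16.0000−8.0000 = 8.0000
row 1: -16.0000x + 8.0000y = 16.0000  (k_2=-8.0000)
row 2: 0.0000x + 8.0000y = 48.0000  (k_3=-40.0000)
Cramer on rows 1–2 → x = 2.0000, y = 6.0000

(2.0000, 6.0000)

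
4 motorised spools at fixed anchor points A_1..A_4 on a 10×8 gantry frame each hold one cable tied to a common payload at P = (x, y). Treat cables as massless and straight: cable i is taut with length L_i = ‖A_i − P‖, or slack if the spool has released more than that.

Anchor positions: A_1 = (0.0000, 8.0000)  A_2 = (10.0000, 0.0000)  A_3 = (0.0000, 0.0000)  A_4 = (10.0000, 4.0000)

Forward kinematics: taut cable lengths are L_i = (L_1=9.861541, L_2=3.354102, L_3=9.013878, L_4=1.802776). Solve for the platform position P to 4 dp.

circle eqns → linear via eq_j − eq_1; set k_j = A_j·A_j − L_j²
k_1 = 0.0000+64.0000−97.2500 = -33.2500
-20.0000·x + 16.0000·y = k_1−k_2 = -122.0000
0.0000·x + 16.0000·y = k_1−k_3 = 48.0000
-20.0000·x + 8.0000·y = k_1−k_4 = -146.0000
solve first two rows → x=8.5000, y=3.0000
check cable 4: ‖A_4−P‖² = 3.2500 ≈ L_4² = 3.2500 ✓

(8.5000, 3.0000)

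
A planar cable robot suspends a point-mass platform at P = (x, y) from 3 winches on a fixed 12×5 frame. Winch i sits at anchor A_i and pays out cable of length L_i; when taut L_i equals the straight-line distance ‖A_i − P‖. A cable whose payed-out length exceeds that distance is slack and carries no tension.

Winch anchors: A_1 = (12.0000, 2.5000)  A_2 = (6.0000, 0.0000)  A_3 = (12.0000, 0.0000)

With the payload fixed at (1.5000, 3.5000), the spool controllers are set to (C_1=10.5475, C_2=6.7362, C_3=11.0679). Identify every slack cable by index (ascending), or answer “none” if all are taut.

2

i=1: geometric 10.5475 vs commanded 10.5475 ⇒ taut
i=2: geometric 5.7009 vs commanded 6.7362 ⇒ slack
i=3: geometric 11.0680 vs commanded 11.0679 ⇒ taut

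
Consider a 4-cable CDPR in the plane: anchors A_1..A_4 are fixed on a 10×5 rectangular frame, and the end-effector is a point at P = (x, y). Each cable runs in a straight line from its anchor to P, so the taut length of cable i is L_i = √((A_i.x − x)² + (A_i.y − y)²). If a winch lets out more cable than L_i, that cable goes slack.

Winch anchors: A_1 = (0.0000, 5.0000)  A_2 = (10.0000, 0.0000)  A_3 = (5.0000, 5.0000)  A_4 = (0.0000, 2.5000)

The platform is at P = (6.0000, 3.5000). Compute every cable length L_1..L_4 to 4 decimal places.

(6.1847, 5.3151, 1.8028, 6.0828)

L_1 = √((0.0000−6.0000)² + (5.0000−3.5000)²) = 6.1847
L_2 = √((10.0000−6.0000)² + (0.0000−3.5000)²) = 5.3151
L_3 = √((5.0000−6.0000)² + (5.0000−3.5000)²) = 1.8028
L_4 = √((0.0000−6.0000)² + (2.5000−3.5000)²) = 6.0828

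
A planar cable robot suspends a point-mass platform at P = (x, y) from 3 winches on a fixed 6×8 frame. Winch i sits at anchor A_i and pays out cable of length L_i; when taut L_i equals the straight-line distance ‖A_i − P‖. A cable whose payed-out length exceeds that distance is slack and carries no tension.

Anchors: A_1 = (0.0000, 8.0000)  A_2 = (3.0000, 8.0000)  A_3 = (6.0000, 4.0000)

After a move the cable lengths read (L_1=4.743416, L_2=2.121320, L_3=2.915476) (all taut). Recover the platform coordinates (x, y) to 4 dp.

(4.5000, 6.5000)

circle eqns → linear via eq_j − eq_1; set c_j = A_j·A_j − L_j²
c_1 = 0.0000+64.0000−22.5000 = 41.5000
-6.0000·x + 0.0000·y = c_1−c_2 = -27.0000
-12.0000·x + 8.0000·y = c_1−c_3 = -2.0000
solve first two rows → x=4.5000, y=6.5000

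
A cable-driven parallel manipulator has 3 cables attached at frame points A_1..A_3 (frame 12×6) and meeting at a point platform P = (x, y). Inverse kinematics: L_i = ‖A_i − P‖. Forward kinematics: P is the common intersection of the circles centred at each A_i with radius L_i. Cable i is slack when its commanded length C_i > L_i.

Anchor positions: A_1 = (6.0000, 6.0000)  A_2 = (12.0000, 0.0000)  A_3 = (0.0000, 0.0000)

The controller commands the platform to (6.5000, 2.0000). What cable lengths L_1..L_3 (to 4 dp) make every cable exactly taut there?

L_1 = √((6.0000−6.5000)² + (6.0000−2.0000)²) = 4.0311
L_2 = √((12.0000−6.5000)² + (0.0000−2.0000)²) = 5.8523
L_3 = √((0.0000−6.5000)² + (0.0000−2.0000)²) = 6.8007

(4.0311, 5.8523, 6.8007)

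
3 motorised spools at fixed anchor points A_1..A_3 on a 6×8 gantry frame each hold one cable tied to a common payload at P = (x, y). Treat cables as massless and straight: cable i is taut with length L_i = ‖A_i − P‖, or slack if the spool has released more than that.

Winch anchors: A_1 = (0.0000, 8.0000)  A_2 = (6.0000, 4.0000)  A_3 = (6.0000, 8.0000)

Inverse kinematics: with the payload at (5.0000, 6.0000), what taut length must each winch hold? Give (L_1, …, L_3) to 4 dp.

L_1 = √((0.0000−5.0000)² + (8.0000−6.0000)²) = 5.3852
L_2 = √((6.0000−5.0000)² + (4.0000−6.0000)²) = 2.2361
L_3 = √((6.0000−5.0000)² + (8.0000−6.0000)²) = 2.2361

(5.3852, 2.2361, 2.2361)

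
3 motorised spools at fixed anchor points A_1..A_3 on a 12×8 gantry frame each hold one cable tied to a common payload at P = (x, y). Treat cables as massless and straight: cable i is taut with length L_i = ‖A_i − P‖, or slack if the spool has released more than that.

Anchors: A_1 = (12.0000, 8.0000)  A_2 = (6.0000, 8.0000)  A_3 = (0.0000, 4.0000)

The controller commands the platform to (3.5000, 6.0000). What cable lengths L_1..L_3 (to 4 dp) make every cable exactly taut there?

cable 1: Δx=8.5000, Δy=2.0000; L_1 = √(Δx²+Δy²) = 8.7321
cable 2: Δx=2.5000, Δy=2.0000; L_2 = √(Δx²+Δy²) = 3.2016
cable 3: Δx=-3.5000, Δy=-2.0000; L_3 = √(Δx²+Δy²) = 4.0311

(8.7321, 3.2016, 4.0311)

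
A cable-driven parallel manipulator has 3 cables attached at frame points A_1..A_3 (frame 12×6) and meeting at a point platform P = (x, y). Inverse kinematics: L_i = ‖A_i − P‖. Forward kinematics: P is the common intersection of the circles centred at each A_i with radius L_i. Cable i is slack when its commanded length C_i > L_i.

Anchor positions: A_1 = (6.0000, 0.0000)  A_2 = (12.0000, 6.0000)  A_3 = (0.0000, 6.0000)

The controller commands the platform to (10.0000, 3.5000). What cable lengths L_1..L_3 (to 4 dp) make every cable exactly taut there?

L_1 = √((6.0000−10.0000)² + (0.0000−3.5000)²) = 5.3151
L_2 = √((12.0000−10.0000)² + (6.0000−3.5000)²) = 3.2016
L_3 = √((0.0000−10.0000)² + (6.0000−3.5000)²) = 10.3078

(5.3151, 3.2016, 10.3078)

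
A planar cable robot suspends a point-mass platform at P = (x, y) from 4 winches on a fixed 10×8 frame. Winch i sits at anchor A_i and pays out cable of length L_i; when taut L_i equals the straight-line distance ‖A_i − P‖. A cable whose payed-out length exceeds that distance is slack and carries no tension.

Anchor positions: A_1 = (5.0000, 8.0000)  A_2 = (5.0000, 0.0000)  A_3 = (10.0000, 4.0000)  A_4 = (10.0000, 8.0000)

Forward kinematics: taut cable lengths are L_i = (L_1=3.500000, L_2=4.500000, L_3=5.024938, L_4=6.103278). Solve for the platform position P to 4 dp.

(5.0000, 4.5000)

expand ‖A_i−P‖²=L_i² and subtract eq 1 (c_i ≔ ‖A_i‖²−L_i²)
c_1 = 25.0000+64.0000−12.2500 = 76.7500
eq1−eq2 → [0.0000  16.0000]·P = 72.0000
eq1−eq3 → [-10.0000  8.0000]·P = -14.0000
eq1−eq4 → [-10.0000  0.0000]·P = -50.0000
2×2 solve → P = (5.0000, 4.5000)
check cable 4: ‖A_4−P‖² = 37.2500 ≈ L_4² = 37.2500 ✓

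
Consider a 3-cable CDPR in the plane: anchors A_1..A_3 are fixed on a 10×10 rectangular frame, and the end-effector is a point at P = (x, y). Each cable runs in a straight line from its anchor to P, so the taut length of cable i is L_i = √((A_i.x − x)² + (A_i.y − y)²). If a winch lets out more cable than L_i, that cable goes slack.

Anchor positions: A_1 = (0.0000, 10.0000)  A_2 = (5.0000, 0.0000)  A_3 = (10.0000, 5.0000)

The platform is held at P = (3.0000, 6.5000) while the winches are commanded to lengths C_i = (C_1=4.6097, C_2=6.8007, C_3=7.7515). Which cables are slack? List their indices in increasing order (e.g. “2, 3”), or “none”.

3

i=1: geometric 4.6098 vs commanded 4.6097 ⇒ taut
i=2: geometric 6.8007 vs commanded 6.8007 ⇒ taut
i=3: geometric 7.1589 vs commanded 7.7515 ⇒ slack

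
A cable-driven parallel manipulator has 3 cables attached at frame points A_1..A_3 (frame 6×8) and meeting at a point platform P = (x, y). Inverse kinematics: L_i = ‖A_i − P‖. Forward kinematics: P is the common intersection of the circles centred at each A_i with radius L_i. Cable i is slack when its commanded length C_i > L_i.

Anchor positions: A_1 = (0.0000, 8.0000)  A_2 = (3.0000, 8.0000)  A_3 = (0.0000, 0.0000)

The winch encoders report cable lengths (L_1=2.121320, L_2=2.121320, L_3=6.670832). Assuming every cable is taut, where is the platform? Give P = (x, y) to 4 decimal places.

each cable: (A_i−P)·(A_i−P) = L_i²; let q_i = ‖A_i‖²−L_i²
q_1 = 0.0000+64.0000−4.5000 = 59.5000
row 1: -6.0000x + 0.0000y = -9.0000  (q_2=68.5000)
row 2: 0.0000x + 16.0000y = 104.0000  (q_3=-44.5000)
Cramer on rows 1–2 → x = 1.5000, y = 6.5000

(1.5000, 6.5000)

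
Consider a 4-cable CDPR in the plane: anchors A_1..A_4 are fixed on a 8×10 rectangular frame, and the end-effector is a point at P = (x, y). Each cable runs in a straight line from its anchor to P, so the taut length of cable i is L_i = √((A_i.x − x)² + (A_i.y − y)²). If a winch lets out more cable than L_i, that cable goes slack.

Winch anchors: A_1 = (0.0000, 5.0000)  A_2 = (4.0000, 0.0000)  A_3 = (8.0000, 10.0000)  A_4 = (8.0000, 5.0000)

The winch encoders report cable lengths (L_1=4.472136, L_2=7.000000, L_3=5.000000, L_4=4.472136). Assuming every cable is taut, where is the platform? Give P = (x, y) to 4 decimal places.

(4.0000, 7.0000)

each cable: (A_i−P)·(A_i−P) = L_i²; let c_i = ‖A_i‖²−L_i²
c_1 = 0.0000+25.0000−20.0000 = 5.0000
row 1: -8.0000x + 10.0000y = 38.0000  (c_2=-33.0000)
row 2: -16.0000x − 10.0000y = -134.0000  (c_3=139.0000)
row 3: -16.0000x + 0.0000y = -64.0000  (c_4=69.0000)
Cramer on rows 1–2 → x = 4.0000, y = 7.0000
check cable 4: ‖A_4−P‖² = 20.0000 ≈ L_4² = 20.0000 ✓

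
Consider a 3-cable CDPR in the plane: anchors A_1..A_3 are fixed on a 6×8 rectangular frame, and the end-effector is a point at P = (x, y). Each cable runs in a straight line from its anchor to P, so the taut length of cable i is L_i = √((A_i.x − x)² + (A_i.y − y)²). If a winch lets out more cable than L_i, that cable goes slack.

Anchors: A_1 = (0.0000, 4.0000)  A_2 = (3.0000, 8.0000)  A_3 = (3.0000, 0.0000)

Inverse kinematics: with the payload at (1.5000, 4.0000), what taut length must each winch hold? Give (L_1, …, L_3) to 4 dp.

cable 1: Δx=-1.5000, Δy=0.0000; L_1 = √(Δx²+Δy²) = 1.5000
cable 2: Δx=1.5000, Δy=4.0000; L_2 = √(Δx²+Δy²) = 4.2720
cable 3: Δx=1.5000, Δy=-4.0000; L_3 = √(Δx²+Δy²) = 4.2720

(1.5000, 4.2720, 4.2720)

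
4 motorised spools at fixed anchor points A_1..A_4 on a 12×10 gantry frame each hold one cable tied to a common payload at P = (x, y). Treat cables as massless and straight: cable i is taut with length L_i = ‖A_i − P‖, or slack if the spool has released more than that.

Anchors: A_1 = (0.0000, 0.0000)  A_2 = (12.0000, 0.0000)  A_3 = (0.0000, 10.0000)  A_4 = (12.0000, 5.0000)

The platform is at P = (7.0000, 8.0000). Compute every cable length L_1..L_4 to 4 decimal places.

(10.6301, 9.4340, 7.2801, 5.8310)

cable 1: Δx=-7.0000, Δy=-8.0000; L_1 = √(Δx²+Δy²) = 10.6301
cable 2: Δx=5.0000, Δy=-8.0000; L_2 = √(Δx²+Δy²) = 9.4340
cable 3: Δx=-7.0000, Δy=2.0000; L_3 = √(Δx²+Δy²) = 7.2801
cable 4: Δx=5.0000, Δy=-3.0000; L_4 = √(Δx²+Δy²) = 5.8310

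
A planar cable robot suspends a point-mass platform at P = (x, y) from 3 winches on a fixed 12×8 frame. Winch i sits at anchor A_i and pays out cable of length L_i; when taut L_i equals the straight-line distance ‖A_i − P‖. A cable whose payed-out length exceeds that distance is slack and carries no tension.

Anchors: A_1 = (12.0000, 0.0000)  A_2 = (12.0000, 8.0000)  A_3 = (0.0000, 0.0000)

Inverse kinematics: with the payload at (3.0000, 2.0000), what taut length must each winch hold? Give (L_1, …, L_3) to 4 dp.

L_1 = √((12.0000−3.0000)² + (0.0000−2.0000)²) = 9.2195
L_2 = √((12.0000−3.0000)² + (8.0000−2.0000)²) = 10.8167
L_3 = √((0.0000−3.0000)² + (0.0000−2.0000)²) = 3.6056

(9.2195, 10.8167, 3.6056)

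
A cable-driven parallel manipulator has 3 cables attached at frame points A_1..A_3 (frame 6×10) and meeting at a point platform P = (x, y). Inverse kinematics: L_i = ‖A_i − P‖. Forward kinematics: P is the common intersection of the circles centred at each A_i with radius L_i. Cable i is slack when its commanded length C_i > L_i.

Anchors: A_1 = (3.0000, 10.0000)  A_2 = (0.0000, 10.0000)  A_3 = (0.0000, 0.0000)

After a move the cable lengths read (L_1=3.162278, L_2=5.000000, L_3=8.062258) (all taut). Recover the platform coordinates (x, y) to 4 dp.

(4.0000, 7.0000)

each cable: (A_i−P)·(A_i−P) = L_i²; let q_i = ‖A_i‖²−L_i²
q_1 = 9.0000+100.0000−10.0000 = 99.0000
row 1: 6.0000x + 0.0000y = 24.0000  (q_2=75.0000)
row 2: 6.0000x + 20.0000y = 164.0000  (q_3=-65.0000)
Cramer on rows 1–2 → x = 4.0000, y = 7.0000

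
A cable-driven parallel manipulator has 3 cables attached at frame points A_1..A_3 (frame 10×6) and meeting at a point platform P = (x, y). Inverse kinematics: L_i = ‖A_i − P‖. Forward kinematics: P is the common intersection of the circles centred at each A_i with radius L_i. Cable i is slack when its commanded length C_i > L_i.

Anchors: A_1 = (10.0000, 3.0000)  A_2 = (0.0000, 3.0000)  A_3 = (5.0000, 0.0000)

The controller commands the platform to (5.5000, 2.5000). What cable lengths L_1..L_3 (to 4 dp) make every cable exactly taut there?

(4.5277, 5.5227, 2.5495)

L_1 = √((10.0000−5.5000)² + (3.0000−2.5000)²) = 4.5277
L_2 = √((0.0000−5.5000)² + (3.0000−2.5000)²) = 5.5227
L_3 = √((5.0000−5.5000)² + (0.0000−2.5000)²) = 2.5495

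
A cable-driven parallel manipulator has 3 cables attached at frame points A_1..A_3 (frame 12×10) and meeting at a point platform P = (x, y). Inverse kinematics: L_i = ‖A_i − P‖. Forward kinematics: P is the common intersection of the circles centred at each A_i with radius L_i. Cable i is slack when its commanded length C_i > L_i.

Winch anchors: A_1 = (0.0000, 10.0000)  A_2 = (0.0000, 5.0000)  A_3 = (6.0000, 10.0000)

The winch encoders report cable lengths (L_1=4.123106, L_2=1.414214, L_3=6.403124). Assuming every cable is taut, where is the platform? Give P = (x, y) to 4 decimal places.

(1.0000, 6.0000)

expand ‖A_i−P‖²=L_i² and subtract eq 1 (c_i ≔ ‖A_i‖²−L_i²)
c_1 = 0.0000+100.0000−17.0000 = 83.0000
eq1−eq2 → [0.0000  10.0000]·P = 60.0000
eq1−eq3 → [-12.0000  0.0000]·P = -12.0000
2×2 solve → P = (1.0000, 6.0000)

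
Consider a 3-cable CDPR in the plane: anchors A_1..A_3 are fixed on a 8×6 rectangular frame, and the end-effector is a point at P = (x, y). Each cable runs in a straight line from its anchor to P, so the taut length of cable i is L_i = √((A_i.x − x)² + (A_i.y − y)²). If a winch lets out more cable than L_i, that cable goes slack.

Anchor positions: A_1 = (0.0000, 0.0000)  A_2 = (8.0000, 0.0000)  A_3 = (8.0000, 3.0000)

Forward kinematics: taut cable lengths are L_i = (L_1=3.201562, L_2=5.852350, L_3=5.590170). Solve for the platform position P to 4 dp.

(2.5000, 2.0000)

circle eqns → linear via eq_j − eq_1; set k_j = A_j·A_j − L_j²
k_1 = 0.0000+0.0000−10.2500 = -10.2500
-16.0000·x + 0.0000·y = k_1−k_2 = -40.0000
-16.0000·x − 6.0000·y = k_1−k_3 = -52.0000
solve first two rows → x=2.5000, y=2.0000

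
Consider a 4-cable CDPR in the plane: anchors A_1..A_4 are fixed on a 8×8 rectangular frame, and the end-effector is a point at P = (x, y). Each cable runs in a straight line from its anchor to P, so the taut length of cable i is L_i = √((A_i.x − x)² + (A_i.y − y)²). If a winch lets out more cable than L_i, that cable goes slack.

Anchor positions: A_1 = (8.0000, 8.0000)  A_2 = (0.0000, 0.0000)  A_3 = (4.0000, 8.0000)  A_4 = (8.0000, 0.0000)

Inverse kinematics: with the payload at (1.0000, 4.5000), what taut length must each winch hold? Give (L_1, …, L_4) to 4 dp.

(7.8262, 4.6098, 4.6098, 8.3217)

L_1 = √((8.0000−1.0000)² + (8.0000−4.5000)²) = 7.8262
L_2 = √((0.0000−1.0000)² + (0.0000−4.5000)²) = 4.6098
L_3 = √((4.0000−1.0000)² + (8.0000−4.5000)²) = 4.6098
L_4 = √((8.0000−1.0000)² + (0.0000−4.5000)²) = 8.3217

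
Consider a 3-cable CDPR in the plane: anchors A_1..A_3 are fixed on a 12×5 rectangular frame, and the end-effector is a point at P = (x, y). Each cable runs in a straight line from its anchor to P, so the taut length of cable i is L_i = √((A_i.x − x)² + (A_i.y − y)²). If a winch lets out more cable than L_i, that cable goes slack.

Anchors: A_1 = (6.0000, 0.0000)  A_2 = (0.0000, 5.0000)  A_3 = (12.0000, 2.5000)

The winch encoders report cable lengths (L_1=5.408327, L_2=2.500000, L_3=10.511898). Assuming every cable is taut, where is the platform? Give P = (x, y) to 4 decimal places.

circle eqns → linear via eq_j − eq_1; set c_j = A_j·A_j − L_j²
c_1 = 36.0000+0.0000−29.2500 = 6.7500
12.0000·x − 10.0000·y = c_1−c_2 = -12.0000
-12.0000·x − 5.0000·y = c_1−c_3 = -33.0000
solve first two rows → x=1.5000, y=3.0000

(1.5000, 3.0000)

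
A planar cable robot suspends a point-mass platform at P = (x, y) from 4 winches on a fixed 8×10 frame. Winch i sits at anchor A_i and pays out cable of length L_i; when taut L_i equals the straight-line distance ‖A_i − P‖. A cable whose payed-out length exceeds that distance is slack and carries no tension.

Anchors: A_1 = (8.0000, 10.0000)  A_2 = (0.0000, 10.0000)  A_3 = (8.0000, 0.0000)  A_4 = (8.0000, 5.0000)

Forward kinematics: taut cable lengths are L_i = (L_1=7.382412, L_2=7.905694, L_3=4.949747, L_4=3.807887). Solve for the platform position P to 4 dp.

circle eqns → linear via eq_j − eq_1; set q_j = A_j·A_j − L_j²
q_1 = 64.0000+100.0000−54.5000 = 109.5000
16.0000·x + 0.0000·y = q_1−q_2 = 72.0000
0.0000·x + 20.0000·y = q_1−q_3 = 70.0000
0.0000·x + 10.0000·y = q_1−q_4 = 35.0000
solve first two rows → x=4.5000, y=3.5000
check cable 4: ‖A_4−P‖² = 14.5000 ≈ L_4² = 14.5000 ✓

(4.5000, 3.5000)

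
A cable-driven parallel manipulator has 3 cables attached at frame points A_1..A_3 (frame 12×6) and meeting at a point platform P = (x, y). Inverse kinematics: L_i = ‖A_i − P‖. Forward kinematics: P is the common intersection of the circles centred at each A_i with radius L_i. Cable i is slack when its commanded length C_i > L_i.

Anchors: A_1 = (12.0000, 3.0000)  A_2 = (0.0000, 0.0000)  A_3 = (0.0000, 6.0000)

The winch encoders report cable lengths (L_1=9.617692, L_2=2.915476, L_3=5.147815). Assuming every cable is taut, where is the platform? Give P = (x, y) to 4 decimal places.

expand ‖A_i−P‖²=L_i² and subtract eq 1 (k_i ≔ ‖A_i‖²−L_i²)
k_1 = 144.0000+9.0000−92.5000 = 60.5000
eq1−eq2 → [24.0000  6.0000]·P = 69.0000
eq1−eq3 → [24.0000  -6.0000]·P = 51.0000
2×2 solve → P = (2.5000, 1.5000)

(2.5000, 1.5000)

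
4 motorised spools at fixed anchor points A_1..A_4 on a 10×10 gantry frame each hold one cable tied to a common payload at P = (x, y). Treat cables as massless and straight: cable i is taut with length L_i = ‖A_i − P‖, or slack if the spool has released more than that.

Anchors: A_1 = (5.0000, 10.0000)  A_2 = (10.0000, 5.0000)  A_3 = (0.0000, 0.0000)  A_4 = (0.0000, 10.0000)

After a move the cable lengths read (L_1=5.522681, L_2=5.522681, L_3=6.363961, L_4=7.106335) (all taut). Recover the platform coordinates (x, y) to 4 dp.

expand ‖A_i−P‖²=L_i² and subtract eq 1 (k_i ≔ ‖A_i‖²−L_i²)
k_1 = 25.0000+100.0000−30.5000 = 94.5000
eq1−eq2 → [-10.0000  10.0000]·P = 0.0000
eq1−eq3 → [10.0000  20.0000]·P = 135.0000
eq1−eq4 → [10.0000  0.0000]·P = 45.0000
2×2 solve → P = (4.5000, 4.5000)
check cable 4: ‖A_4−P‖² = 50.5000 ≈ L_4² = 50.5000 ✓

(4.5000, 4.5000)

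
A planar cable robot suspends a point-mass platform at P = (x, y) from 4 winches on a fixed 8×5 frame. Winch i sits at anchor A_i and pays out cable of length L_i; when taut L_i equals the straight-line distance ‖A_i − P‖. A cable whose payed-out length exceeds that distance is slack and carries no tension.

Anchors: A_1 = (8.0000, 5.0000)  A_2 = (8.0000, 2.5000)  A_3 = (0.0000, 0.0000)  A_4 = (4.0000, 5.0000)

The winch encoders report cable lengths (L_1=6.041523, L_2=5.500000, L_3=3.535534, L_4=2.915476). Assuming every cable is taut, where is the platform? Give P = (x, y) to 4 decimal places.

(2.5000, 2.5000)

each cable: (A_i−P)·(A_i−P) = L_i²; let q_i = ‖A_i‖²−L_i²
q_1 = 64.0000+25.0000−36.5000 = 52.5000
row 1: 0.0000x + 5.0000y = 12.5000  (q_2=40.0000)
row 2: 16.0000x + 10.0000y = 65.0000  (q_3=-12.5000)
row 3: 8.0000x + 0.0000y = 20.0000  (q_4=32.5000)
Cramer on rows 1–2 → x = 2.5000, y = 2.5000
check cable 4: ‖A_4−P‖² = 8.5000 ≈ L_4² = 8.5000 ✓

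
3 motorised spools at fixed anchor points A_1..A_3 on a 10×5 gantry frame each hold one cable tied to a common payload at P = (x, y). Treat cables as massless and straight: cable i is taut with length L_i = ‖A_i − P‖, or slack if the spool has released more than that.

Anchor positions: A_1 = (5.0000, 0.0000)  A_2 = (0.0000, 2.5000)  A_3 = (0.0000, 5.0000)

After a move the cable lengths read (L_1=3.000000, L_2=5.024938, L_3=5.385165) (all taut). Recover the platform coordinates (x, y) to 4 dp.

expand ‖A_i−P‖²=L_i² and subtract eq 1 (k_i ≔ ‖A_i‖²−L_i²)
k_1 = 25.0000+0.0000−9.0000 = 16.0000
eq1−eq2 → [10.0000  -5.0000]·P = 35.0000
eq1−eq3 → [10.0000  -10.0000]·P = 20.0000
2×2 solve → P = (5.0000, 3.0000)

(5.0000, 3.0000)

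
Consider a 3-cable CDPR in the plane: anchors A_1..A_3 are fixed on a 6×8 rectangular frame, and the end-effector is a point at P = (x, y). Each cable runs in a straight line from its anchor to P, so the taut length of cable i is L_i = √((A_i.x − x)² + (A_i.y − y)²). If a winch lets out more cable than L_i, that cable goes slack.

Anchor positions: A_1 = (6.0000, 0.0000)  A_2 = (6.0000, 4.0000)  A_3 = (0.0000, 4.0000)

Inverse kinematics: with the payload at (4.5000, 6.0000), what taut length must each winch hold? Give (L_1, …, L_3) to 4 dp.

(6.1847, 2.5000, 4.9244)

L_1 = √((6.0000−4.5000)² + (0.0000−6.0000)²) = 6.1847
L_2 = √((6.0000−4.5000)² + (4.0000−6.0000)²) = 2.5000
L_3 = √((0.0000−4.5000)² + (4.0000−6.0000)²) = 4.9244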